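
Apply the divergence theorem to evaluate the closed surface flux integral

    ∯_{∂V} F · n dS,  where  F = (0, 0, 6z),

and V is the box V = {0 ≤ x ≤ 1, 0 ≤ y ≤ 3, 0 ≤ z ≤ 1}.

By the divergence theorem,

    ∯_{∂V} F · n dS = ∭_V (∇ · F) dV.

Compute the divergence:
    ∇ · F = ∂F_x/∂x + ∂F_y/∂y + ∂F_z/∂z = 0 + 0 + 6 = 6.

V is a rectangular box, so dV = dx dy dz with 0 ≤ x ≤ 1, 0 ≤ y ≤ 3, 0 ≤ z ≤ 1.

Integrate (6) over V as an iterated integral:

    ∭_V (∇·F) dV = ∫_0^{1} ∫_0^{3} ∫_0^{1} (6) dz dy dx.

Inner (z from 0 to 1): 6.
Middle (y from 0 to 3): 18.
Outer (x from 0 to 1): 18.

Therefore ∯_{∂V} F · n dS = 18.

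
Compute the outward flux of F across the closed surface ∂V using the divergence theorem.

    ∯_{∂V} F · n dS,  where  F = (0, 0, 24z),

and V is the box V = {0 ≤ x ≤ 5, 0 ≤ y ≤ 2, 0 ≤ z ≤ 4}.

By the divergence theorem,

    ∯_{∂V} F · n dS = ∭_V (∇ · F) dV.

Compute the divergence:
    ∇ · F = ∂F_x/∂x + ∂F_y/∂y + ∂F_z/∂z = 0 + 0 + 24 = 24.

V is a rectangular box, so dV = dx dy dz with 0 ≤ x ≤ 5, 0 ≤ y ≤ 2, 0 ≤ z ≤ 4.

Integrate (24) over V as an iterated integral:

    ∭_V (∇·F) dV = ∫_0^{5} ∫_0^{2} ∫_0^{4} (24) dz dy dx.

Inner (z from 0 to 4): 96.
Middle (y from 0 to 2): 192.
Outer (x from 0 to 5): 960.

Therefore ∯_{∂V} F · n dS = 960.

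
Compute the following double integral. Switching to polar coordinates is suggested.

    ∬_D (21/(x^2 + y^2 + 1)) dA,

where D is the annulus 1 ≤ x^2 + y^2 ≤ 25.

The region D is 1 ≤ r ≤ 5, 0 ≤ θ ≤ 2π in polar coordinates, where x = r cos(θ), y = r sin(θ), and dA = r dr dθ.

Under the substitution, the integrand becomes 21/(r^2 + 1), so

    ∬_D (21/(x^2 + y^2 + 1)) dA = ∫_{0}^{2π} ∫_{1}^{5} (21/(r^2 + 1)) · r dr dθ.

Inner integral (in r): ∫_{1}^{5} (21/(r^2 + 1)) · r dr = 21log(13)/2.

Outer integral (in θ): ∫_{0}^{2π} (21log(13)/2) dθ = 21π log(13).

Therefore ∬_D (21/(x^2 + y^2 + 1)) dA = 21π log(13).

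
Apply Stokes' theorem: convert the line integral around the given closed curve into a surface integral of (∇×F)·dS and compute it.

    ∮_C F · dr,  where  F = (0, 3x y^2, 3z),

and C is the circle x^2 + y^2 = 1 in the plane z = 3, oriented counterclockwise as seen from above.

Let S be the flat disk x^2 + y^2 ≤ 1 in the plane z = 3, with upward unit normal n̂ = ẑ. By Stokes' theorem,

    ∮_C F · dr = ∬_S (∇ × F) · n̂ dS = ∬_D (curl F)_z dA,

where D is the disk x^2 + y^2 ≤ 1.

Compute the curl of F = (0, 3x y^2, 3z):
    (∇ × F)_x = ∂F_z/∂y - ∂F_y/∂z = 0,
    (∇ × F)_y = ∂F_x/∂z - ∂F_z/∂x = 0,
    (∇ × F)_z = ∂F_y/∂x - ∂F_x/∂y = 3y^2.

On z = 3, (curl F)_z = 3y^2.

Convert to polar (x = r cos θ, y = r sin θ, dA = r dr dθ); the integrand becomes 3r^2sin(θ)^2, so

    ∬_D (curl F)_z dA = ∫_0^{2π} ∫_0^{1} (3r^2sin(θ)^2) · r dr dθ.

Inner (r from 0 to 1): 3sin(θ)^2/4.
Outer (θ from 0 to 2π): 3π/4.

Therefore ∮_C F · dr = 3π/4.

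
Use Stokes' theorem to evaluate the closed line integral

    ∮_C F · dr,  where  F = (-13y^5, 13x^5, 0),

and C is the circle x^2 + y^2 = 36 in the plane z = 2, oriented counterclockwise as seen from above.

Let S be the flat disk x^2 + y^2 ≤ 36 in the plane z = 2, with upward unit normal n̂ = ẑ. By Stokes' theorem,

    ∮_C F · dr = ∬_S (∇ × F) · n̂ dS = ∬_D (curl F)_z dA,

where D is the disk x^2 + y^2 ≤ 36.

Compute the curl of F = (-13y^5, 13x^5, 0):
    (∇ × F)_x = ∂F_z/∂y - ∂F_y/∂z = 0,
    (∇ × F)_y = ∂F_x/∂z - ∂F_z/∂x = 0,
    (∇ × F)_z = ∂F_y/∂x - ∂F_x/∂y = 65x^4 + 65y^4.

On z = 2, (curl F)_z = 65x^4 + 65y^4.

Convert to polar (x = r cos θ, y = r sin θ, dA = r dr dθ); the integrand becomes 65r^4(sin(θ)^4 + cos(θ)^4), so

    ∬_D (curl F)_z dA = ∫_0^{2π} ∫_0^{6} (65r^4(sin(θ)^4 + cos(θ)^4)) · r dr dθ.

Inner (r from 0 to 6): 505440sin(θ)^4 + 505440cos(θ)^4.
Outer (θ from 0 to 2π): 758160π.

Therefore ∮_C F · dr = 758160π.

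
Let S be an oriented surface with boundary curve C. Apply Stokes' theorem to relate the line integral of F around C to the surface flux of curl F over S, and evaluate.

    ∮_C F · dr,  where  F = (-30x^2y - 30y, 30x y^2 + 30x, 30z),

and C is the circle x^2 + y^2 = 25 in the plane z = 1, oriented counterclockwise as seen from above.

Let S be the flat disk x^2 + y^2 ≤ 25 in the plane z = 1, with upward unit normal n̂ = ẑ. By Stokes' theorem,

    ∮_C F · dr = ∬_S (∇ × F) · n̂ dS = ∬_D (curl F)_z dA,

where D is the disk x^2 + y^2 ≤ 25.

Compute the curl of F = (-30x^2y - 30y, 30x y^2 + 30x, 30z):
    (∇ × F)_x = ∂F_z/∂y - ∂F_y/∂z = 0,
    (∇ × F)_y = ∂F_x/∂z - ∂F_z/∂x = 0,
    (∇ × F)_z = ∂F_y/∂x - ∂F_x/∂y = 30x^2 + 30y^2 + 60.

On z = 1, (curl F)_z = 30x^2 + 30y^2 + 60.

Convert to polar (x = r cos θ, y = r sin θ, dA = r dr dθ); the integrand becomes 30r^2 + 60, so

    ∬_D (curl F)_z dA = ∫_0^{2π} ∫_0^{5} (30r^2 + 60) · r dr dθ.

Inner (r from 0 to 5): 10875/2.
Outer (θ from 0 to 2π): 10875π.

Therefore ∮_C F · dr = 10875π.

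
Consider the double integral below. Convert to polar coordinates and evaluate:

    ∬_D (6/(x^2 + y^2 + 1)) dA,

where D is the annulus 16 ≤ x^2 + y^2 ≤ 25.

The region D is 4 ≤ r ≤ 5, 0 ≤ θ ≤ 2π in polar coordinates, where x = r cos(θ), y = r sin(θ), and dA = r dr dθ.

Under the substitution, the integrand becomes 6/(r^2 + 1), so

    ∬_D (6/(x^2 + y^2 + 1)) dA = ∫_{0}^{2π} ∫_{4}^{5} (6/(r^2 + 1)) · r dr dθ.

Inner integral (in r): ∫_{4}^{5} (6/(r^2 + 1)) · r dr = log(17576/4913).

Outer integral (in θ): ∫_{0}^{2π} (log(17576/4913)) dθ = log((17576/4913)^(2π)).

Therefore ∬_D (6/(x^2 + y^2 + 1)) dA = log((17576/4913)^(2π)).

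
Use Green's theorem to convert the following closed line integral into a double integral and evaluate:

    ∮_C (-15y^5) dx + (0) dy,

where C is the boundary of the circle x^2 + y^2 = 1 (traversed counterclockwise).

Green's theorem converts the closed line integral into a double integral over the enclosed region D:

    ∮_C P dx + Q dy = ∬_D (∂Q/∂x - ∂P/∂y) dA.

Here P = -15y^5, Q = 0, so

    ∂Q/∂x = 0,    ∂P/∂y = -75y^4,
    ∂Q/∂x - ∂P/∂y = 75y^4.

D is the region x^2 + y^2 ≤ 1. Evaluating the double integral:

In polar coordinates (x = r cos θ, y = r sin θ, dA = r dr dθ) the integrand becomes 75r^4sin(θ)^4, so

    ∬_D (75y^4) dA = ∫_0^{2π} ∫_0^{1} (75r^4sin(θ)^4) · r dr dθ.

Inner (r from 0 to 1): 25sin(θ)^4/2.
Outer (θ from 0 to 2π): 75π/8.

Therefore ∮_C P dx + Q dy = 75π/8.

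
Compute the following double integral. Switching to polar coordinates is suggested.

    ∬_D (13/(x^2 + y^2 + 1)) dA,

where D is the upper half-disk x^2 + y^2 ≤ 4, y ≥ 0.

The region D is 0 ≤ r ≤ 2, 0 ≤ θ ≤ π in polar coordinates, where x = r cos(θ), y = r sin(θ), and dA = r dr dθ.

Under the substitution, the integrand becomes 13/(r^2 + 1), so

    ∬_D (13/(x^2 + y^2 + 1)) dA = ∫_{0}^{π} ∫_{0}^{2} (13/(r^2 + 1)) · r dr dθ.

Inner integral (in r): ∫_{0}^{2} (13/(r^2 + 1)) · r dr = 13log(5)/2.

Outer integral (in θ): ∫_{0}^{π} (13log(5)/2) dθ = 13π log(5)/2.

Therefore ∬_D (13/(x^2 + y^2 + 1)) dA = 13π log(5)/2.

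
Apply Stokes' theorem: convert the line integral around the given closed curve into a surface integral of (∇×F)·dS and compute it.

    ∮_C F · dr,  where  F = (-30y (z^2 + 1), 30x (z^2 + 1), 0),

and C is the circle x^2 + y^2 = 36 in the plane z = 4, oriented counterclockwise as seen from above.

Let S be the flat disk x^2 + y^2 ≤ 36 in the plane z = 4, with upward unit normal n̂ = ẑ. By Stokes' theorem,

    ∮_C F · dr = ∬_S (∇ × F) · n̂ dS = ∬_D (curl F)_z dA,

where D is the disk x^2 + y^2 ≤ 36.

Compute the curl of F = (-30y (z^2 + 1), 30x (z^2 + 1), 0):
    (∇ × F)_x = ∂F_z/∂y - ∂F_y/∂z = -60x z,
    (∇ × F)_y = ∂F_x/∂z - ∂F_z/∂x = -60y z,
    (∇ × F)_z = ∂F_y/∂x - ∂F_x/∂y = 60z^2 + 60.

On z = 4, (curl F)_z = 1020.

Convert to polar (x = r cos θ, y = r sin θ, dA = r dr dθ); the integrand becomes 1020, so

    ∬_D (curl F)_z dA = ∫_0^{2π} ∫_0^{6} (1020) · r dr dθ.

Inner (r from 0 to 6): 18360.
Outer (θ from 0 to 2π): 36720π.

Therefore ∮_C F · dr = 36720π.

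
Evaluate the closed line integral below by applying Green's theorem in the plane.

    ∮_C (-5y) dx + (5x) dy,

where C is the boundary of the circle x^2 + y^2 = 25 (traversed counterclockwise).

Green's theorem converts the closed line integral into a double integral over the enclosed region D:

    ∮_C P dx + Q dy = ∬_D (∂Q/∂x - ∂P/∂y) dA.

Here P = -5y, Q = 5x, so

    ∂Q/∂x = 5,    ∂P/∂y = -5,
    ∂Q/∂x - ∂P/∂y = 10.

D is the region x^2 + y^2 ≤ 25. Evaluating the double integral:

In polar coordinates (x = r cos θ, y = r sin θ, dA = r dr dθ) the integrand becomes 10, so

    ∬_D (10) dA = ∫_0^{2π} ∫_0^{5} (10) · r dr dθ.

Inner (r from 0 to 5): 125.
Outer (θ from 0 to 2π): 250π.

Therefore ∮_C P dx + Q dy = 250π.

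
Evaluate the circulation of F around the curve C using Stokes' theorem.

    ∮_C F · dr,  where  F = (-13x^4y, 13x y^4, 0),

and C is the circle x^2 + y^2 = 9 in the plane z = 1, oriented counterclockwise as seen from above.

Let S be the flat disk x^2 + y^2 ≤ 9 in the plane z = 1, with upward unit normal n̂ = ẑ. By Stokes' theorem,

    ∮_C F · dr = ∬_S (∇ × F) · n̂ dS = ∬_D (curl F)_z dA,

where D is the disk x^2 + y^2 ≤ 9.

Compute the curl of F = (-13x^4y, 13x y^4, 0):
    (∇ × F)_x = ∂F_z/∂y - ∂F_y/∂z = 0,
    (∇ × F)_y = ∂F_x/∂z - ∂F_z/∂x = 0,
    (∇ × F)_z = ∂F_y/∂x - ∂F_x/∂y = 13x^4 + 13y^4.

On z = 1, (curl F)_z = 13x^4 + 13y^4.

Convert to polar (x = r cos θ, y = r sin θ, dA = r dr dθ); the integrand becomes 13r^4(sin(θ)^4 + cos(θ)^4), so

    ∬_D (curl F)_z dA = ∫_0^{2π} ∫_0^{3} (13r^4(sin(θ)^4 + cos(θ)^4)) · r dr dθ.

Inner (r from 0 to 3): 3159sin(θ)^4/2 + 3159cos(θ)^4/2.
Outer (θ from 0 to 2π): 9477π/4.

Therefore ∮_C F · dr = 9477π/4.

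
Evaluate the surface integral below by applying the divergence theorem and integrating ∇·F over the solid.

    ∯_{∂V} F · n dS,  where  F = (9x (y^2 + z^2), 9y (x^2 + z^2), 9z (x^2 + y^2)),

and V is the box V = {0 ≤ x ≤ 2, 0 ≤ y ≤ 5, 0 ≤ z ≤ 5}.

By the divergence theorem,

    ∯_{∂V} F · n dS = ∭_V (∇ · F) dV.

Compute the divergence:
    ∇ · F = ∂F_x/∂x + ∂F_y/∂y + ∂F_z/∂z = 9y^2 + 9z^2 + 9x^2 + 9z^2 + 9x^2 + 9y^2 = 18x^2 + 18y^2 + 18z^2.

V is a rectangular box, so dV = dx dy dz with 0 ≤ x ≤ 2, 0 ≤ y ≤ 5, 0 ≤ z ≤ 5.

Integrate (18x^2 + 18y^2 + 18z^2) over V as an iterated integral:

    ∭_V (∇·F) dV = ∫_0^{2} ∫_0^{5} ∫_0^{5} (18x^2 + 18y^2 + 18z^2) dz dy dx.

Inner (z from 0 to 5): 90x^2 + 90y^2 + 750.
Middle (y from 0 to 5): 450x^2 + 7500.
Outer (x from 0 to 2): 16200.

Therefore ∯_{∂V} F · n dS = 16200.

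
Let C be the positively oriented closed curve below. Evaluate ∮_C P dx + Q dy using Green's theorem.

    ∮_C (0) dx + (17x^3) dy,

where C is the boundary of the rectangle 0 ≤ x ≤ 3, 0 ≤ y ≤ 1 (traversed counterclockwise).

Green's theorem converts the closed line integral into a double integral over the enclosed region D:

    ∮_C P dx + Q dy = ∬_D (∂Q/∂x - ∂P/∂y) dA.

Here P = 0, Q = 17x^3, so

    ∂Q/∂x = 51x^2,    ∂P/∂y = 0,
    ∂Q/∂x - ∂P/∂y = 51x^2.

D is the region 0 ≤ x ≤ 3, 0 ≤ y ≤ 1. Evaluating the double integral:

    ∬_D (51x^2) dA = ∫_0^{3} ∫_0^{1} (51x^2) dy dx.

Inner (y from 0 to 1): 51x^2.
Outer (x from 0 to 3): 459.

Therefore ∮_C P dx + Q dy = 459.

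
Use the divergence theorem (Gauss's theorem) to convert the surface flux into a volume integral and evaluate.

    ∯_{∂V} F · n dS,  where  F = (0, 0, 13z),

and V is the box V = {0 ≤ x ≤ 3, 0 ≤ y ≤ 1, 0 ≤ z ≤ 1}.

By the divergence theorem,

    ∯_{∂V} F · n dS = ∭_V (∇ · F) dV.

Compute the divergence:
    ∇ · F = ∂F_x/∂x + ∂F_y/∂y + ∂F_z/∂z = 0 + 0 + 13 = 13.

V is a rectangular box, so dV = dx dy dz with 0 ≤ x ≤ 3, 0 ≤ y ≤ 1, 0 ≤ z ≤ 1.

Integrate (13) over V as an iterated integral:

    ∭_V (∇·F) dV = ∫_0^{3} ∫_0^{1} ∫_0^{1} (13) dz dy dx.

Inner (z from 0 to 1): 13.
Middle (y from 0 to 1): 13.
Outer (x from 0 to 3): 39.

Therefore ∯_{∂V} F · n dS = 39.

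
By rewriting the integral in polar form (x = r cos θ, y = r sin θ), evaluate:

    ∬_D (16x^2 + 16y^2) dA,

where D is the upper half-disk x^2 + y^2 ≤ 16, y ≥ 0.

The region D is 0 ≤ r ≤ 4, 0 ≤ θ ≤ π in polar coordinates, where x = r cos(θ), y = r sin(θ), and dA = r dr dθ.

Under the substitution, the integrand becomes 16r^2, so

    ∬_D (16x^2 + 16y^2) dA = ∫_{0}^{π} ∫_{0}^{4} (16r^2) · r dr dθ.

Inner integral (in r): ∫_{0}^{4} (16r^2) · r dr = 1024.

Outer integral (in θ): ∫_{0}^{π} (1024) dθ = 1024π.

Therefore ∬_D (16x^2 + 16y^2) dA = 1024π.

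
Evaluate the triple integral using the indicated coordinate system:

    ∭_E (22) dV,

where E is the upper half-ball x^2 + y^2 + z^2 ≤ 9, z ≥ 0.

In spherical coordinates, x = ρ sin(φ) cos(θ), y = ρ sin(φ) sin(θ), z = ρ cos(φ), and dV = ρ^2 sin(φ) dρ dφ dθ.

The integrand becomes 22, so

    ∭_E (22) dV = ∫_{0}^{2π} ∫_{0}^{π/2} ∫_{0}^{3} (22) · ρ^2 sin(φ) dρ dφ dθ.

Inner (ρ): 198sin(φ).
Middle (φ): 198.
Outer (θ): 396π.

Therefore the triple integral equals 396π.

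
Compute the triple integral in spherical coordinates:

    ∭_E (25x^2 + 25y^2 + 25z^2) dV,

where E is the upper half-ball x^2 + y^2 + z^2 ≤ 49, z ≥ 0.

In spherical coordinates, x = ρ sin(φ) cos(θ), y = ρ sin(φ) sin(θ), z = ρ cos(φ), and dV = ρ^2 sin(φ) dρ dφ dθ.

The integrand becomes 25ρ^2, so

    ∭_E (25x^2 + 25y^2 + 25z^2) dV = ∫_{0}^{2π} ∫_{0}^{π/2} ∫_{0}^{7} (25ρ^2) · ρ^2 sin(φ) dρ dφ dθ.

Inner (ρ): 84035sin(φ).
Middle (φ): 84035.
Outer (θ): 168070π.

Therefore the triple integral equals 168070π.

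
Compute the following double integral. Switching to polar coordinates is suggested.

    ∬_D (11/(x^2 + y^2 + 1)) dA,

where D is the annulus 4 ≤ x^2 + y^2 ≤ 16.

The region D is 2 ≤ r ≤ 4, 0 ≤ θ ≤ 2π in polar coordinates, where x = r cos(θ), y = r sin(θ), and dA = r dr dθ.

Under the substitution, the integrand becomes 11/(r^2 + 1), so

    ∬_D (11/(x^2 + y^2 + 1)) dA = ∫_{0}^{2π} ∫_{2}^{4} (11/(r^2 + 1)) · r dr dθ.

Inner integral (in r): ∫_{2}^{4} (11/(r^2 + 1)) · r dr = log(1419857sqrt(85)/15625).

Outer integral (in θ): ∫_{0}^{2π} (log(1419857sqrt(85)/15625)) dθ = log((1419857sqrt(85)/15625)^(2π)).

Therefore ∬_D (11/(x^2 + y^2 + 1)) dA = log((1419857sqrt(85)/15625)^(2π)).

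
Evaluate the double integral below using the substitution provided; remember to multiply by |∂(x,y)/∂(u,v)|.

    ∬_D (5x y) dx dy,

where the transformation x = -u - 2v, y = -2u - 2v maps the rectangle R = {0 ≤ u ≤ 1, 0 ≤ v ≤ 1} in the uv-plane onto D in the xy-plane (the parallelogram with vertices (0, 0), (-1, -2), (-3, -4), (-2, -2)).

Compute the Jacobian determinant of (x, y) with respect to (u, v):

    ∂(x,y)/∂(u,v) = | -1  -2 | = (-1)(-2) - (-2)(-2) = -2.
                   | -2  -2 |

Its absolute value is |J| = 2 (the area scaling factor).

Substituting x = -u - 2v, y = -2u - 2v into the integrand,

    5x y → 10u^2 + 30u v + 20v^2,

so the integral becomes

    ∬_R (10u^2 + 30u v + 20v^2) · |J| du dv = ∫_0^1 ∫_0^1 (20u^2 + 60u v + 40v^2) dv du.

Inner (v): 20u^2 + 30u + 40/3.
Outer (u): 35.

Therefore ∬_D (5x y) dx dy = 35.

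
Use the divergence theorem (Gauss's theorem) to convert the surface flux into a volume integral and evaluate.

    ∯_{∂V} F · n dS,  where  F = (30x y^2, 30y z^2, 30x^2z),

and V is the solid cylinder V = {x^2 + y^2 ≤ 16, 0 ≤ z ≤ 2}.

By the divergence theorem,

    ∯_{∂V} F · n dS = ∭_V (∇ · F) dV.

Compute the divergence:
    ∇ · F = ∂F_x/∂x + ∂F_y/∂y + ∂F_z/∂z = 30y^2 + 30z^2 + 30x^2 = 30x^2 + 30y^2 + 30z^2.

In cylindrical coordinates, x = r cos(θ), y = r sin(θ), z = z, dV = r dr dθ dz, with 0 ≤ r ≤ 4, 0 ≤ θ ≤ 2π, 0 ≤ z ≤ 2.

The integrand, after substitution and multiplying by the volume element, becomes (30r^2 + 30z^2) · r, so

    ∭_V (∇·F) dV = ∫_0^{2π} ∫_0^{4} ∫_0^{2} (30r^2 + 30z^2) · r dz dr dθ.

Inner (z from 0 to 2): 60r^3 + 80r.
Middle (r from 0 to 4): 4480.
Outer (θ from 0 to 2π): 8960π.

Therefore ∯_{∂V} F · n dS = 8960π.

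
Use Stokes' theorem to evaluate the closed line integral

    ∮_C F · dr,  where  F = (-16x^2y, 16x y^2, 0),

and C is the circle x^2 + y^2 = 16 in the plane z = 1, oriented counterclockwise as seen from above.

Let S be the flat disk x^2 + y^2 ≤ 16 in the plane z = 1, with upward unit normal n̂ = ẑ. By Stokes' theorem,

    ∮_C F · dr = ∬_S (∇ × F) · n̂ dS = ∬_D (curl F)_z dA,

where D is the disk x^2 + y^2 ≤ 16.

Compute the curl of F = (-16x^2y, 16x y^2, 0):
    (∇ × F)_x = ∂F_z/∂y - ∂F_y/∂z = 0,
    (∇ × F)_y = ∂F_x/∂z - ∂F_z/∂x = 0,
    (∇ × F)_z = ∂F_y/∂x - ∂F_x/∂y = 16x^2 + 16y^2.

On z = 1, (curl F)_z = 16x^2 + 16y^2.

Convert to polar (x = r cos θ, y = r sin θ, dA = r dr dθ); the integrand becomes 16r^2, so

    ∬_D (curl F)_z dA = ∫_0^{2π} ∫_0^{4} (16r^2) · r dr dθ.

Inner (r from 0 to 4): 1024.
Outer (θ from 0 to 2π): 2048π.

Therefore ∮_C F · dr = 2048π.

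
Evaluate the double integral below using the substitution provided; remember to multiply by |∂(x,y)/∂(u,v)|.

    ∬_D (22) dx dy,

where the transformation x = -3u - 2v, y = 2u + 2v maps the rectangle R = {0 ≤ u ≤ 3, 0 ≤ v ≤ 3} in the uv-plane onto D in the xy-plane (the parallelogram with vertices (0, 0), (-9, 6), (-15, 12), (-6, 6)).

Compute the Jacobian determinant of (x, y) with respect to (u, v):

    ∂(x,y)/∂(u,v) = | -3  -2 | = (-3)(2) - (-2)(2) = -2.
                   | 2  2 |

Its absolute value is |J| = 2 (the area scaling factor).

Substituting x = -3u - 2v, y = 2u + 2v into the integrand,

    22 → 22,

so the integral becomes

    ∬_R (22) · |J| du dv = ∫_0^3 ∫_0^3 (44) dv du.

Inner (v): 132.
Outer (u): 396.

Therefore ∬_D (22) dx dy = 396.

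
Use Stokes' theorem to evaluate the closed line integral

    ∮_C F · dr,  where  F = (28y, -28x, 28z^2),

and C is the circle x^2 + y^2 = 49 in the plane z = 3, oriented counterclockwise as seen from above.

Let S be the flat disk x^2 + y^2 ≤ 49 in the plane z = 3, with upward unit normal n̂ = ẑ. By Stokes' theorem,

    ∮_C F · dr = ∬_S (∇ × F) · n̂ dS = ∬_D (curl F)_z dA,

where D is the disk x^2 + y^2 ≤ 49.

Compute the curl of F = (28y, -28x, 28z^2):
    (∇ × F)_x = ∂F_z/∂y - ∂F_y/∂z = 0,
    (∇ × F)_y = ∂F_x/∂z - ∂F_z/∂x = 0,
    (∇ × F)_z = ∂F_y/∂x - ∂F_x/∂y = -56.

On z = 3, (curl F)_z = -56.

Convert to polar (x = r cos θ, y = r sin θ, dA = r dr dθ); the integrand becomes -56, so

    ∬_D (curl F)_z dA = ∫_0^{2π} ∫_0^{7} (-56) · r dr dθ.

Inner (r from 0 to 7): -1372.
Outer (θ from 0 to 2π): -2744π.

Therefore ∮_C F · dr = -2744π.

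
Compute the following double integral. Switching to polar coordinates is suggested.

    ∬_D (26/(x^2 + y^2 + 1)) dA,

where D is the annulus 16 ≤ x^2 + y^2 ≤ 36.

The region D is 4 ≤ r ≤ 6, 0 ≤ θ ≤ 2π in polar coordinates, where x = r cos(θ), y = r sin(θ), and dA = r dr dθ.

Under the substitution, the integrand becomes 26/(r^2 + 1), so

    ∬_D (26/(x^2 + y^2 + 1)) dA = ∫_{0}^{2π} ∫_{4}^{6} (26/(r^2 + 1)) · r dr dθ.

Inner integral (in r): ∫_{4}^{6} (26/(r^2 + 1)) · r dr = log(243569224216081305397/9904578032905937).

Outer integral (in θ): ∫_{0}^{2π} (log(243569224216081305397/9904578032905937)) dθ = log((243569224216081305397/9904578032905937)^(2π)).

Therefore ∬_D (26/(x^2 + y^2 + 1)) dA = log((243569224216081305397/9904578032905937)^(2π)).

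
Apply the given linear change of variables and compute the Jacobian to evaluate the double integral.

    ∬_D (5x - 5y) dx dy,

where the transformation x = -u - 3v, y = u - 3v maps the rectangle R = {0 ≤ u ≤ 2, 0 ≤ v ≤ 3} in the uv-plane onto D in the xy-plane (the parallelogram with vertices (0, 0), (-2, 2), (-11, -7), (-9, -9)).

Compute the Jacobian determinant of (x, y) with respect to (u, v):

    ∂(x,y)/∂(u,v) = | -1  -3 | = (-1)(-3) - (-3)(1) = 6.
                   | 1  -3 |

Its absolute value is |J| = 6 (the area scaling factor).

Substituting x = -u - 3v, y = u - 3v into the integrand,

    5x - 5y → -10u,

so the integral becomes

    ∬_R (-10u) · |J| du dv = ∫_0^2 ∫_0^3 (-60u) dv du.

Inner (v): -180u.
Outer (u): -360.

Therefore ∬_D (5x - 5y) dx dy = -360.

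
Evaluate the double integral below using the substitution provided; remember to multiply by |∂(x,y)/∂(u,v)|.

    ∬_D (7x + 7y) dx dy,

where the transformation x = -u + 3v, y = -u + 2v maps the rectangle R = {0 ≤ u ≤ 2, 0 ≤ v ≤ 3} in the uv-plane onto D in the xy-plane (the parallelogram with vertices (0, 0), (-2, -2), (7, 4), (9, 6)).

Compute the Jacobian determinant of (x, y) with respect to (u, v):

    ∂(x,y)/∂(u,v) = | -1  3 | = (-1)(2) - (3)(-1) = 1.
                   | -1  2 |

Its absolute value is |J| = 1 (the area scaling factor).

Substituting x = -u + 3v, y = -u + 2v into the integrand,

    7x + 7y → -14u + 35v,

so the integral becomes

    ∬_R (-14u + 35v) · |J| du dv = ∫_0^2 ∫_0^3 (-14u + 35v) dv du.

Inner (v): 315/2 - 42u.
Outer (u): 231.

Therefore ∬_D (7x + 7y) dx dy = 231.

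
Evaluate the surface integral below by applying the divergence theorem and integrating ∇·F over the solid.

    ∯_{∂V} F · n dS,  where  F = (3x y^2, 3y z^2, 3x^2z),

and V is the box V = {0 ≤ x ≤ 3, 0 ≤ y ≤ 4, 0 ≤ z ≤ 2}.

By the divergence theorem,

    ∯_{∂V} F · n dS = ∭_V (∇ · F) dV.

Compute the divergence:
    ∇ · F = ∂F_x/∂x + ∂F_y/∂y + ∂F_z/∂z = 3y^2 + 3z^2 + 3x^2 = 3x^2 + 3y^2 + 3z^2.

V is a rectangular box, so dV = dx dy dz with 0 ≤ x ≤ 3, 0 ≤ y ≤ 4, 0 ≤ z ≤ 2.

Integrate (3x^2 + 3y^2 + 3z^2) over V as an iterated integral:

    ∭_V (∇·F) dV = ∫_0^{3} ∫_0^{4} ∫_0^{2} (3x^2 + 3y^2 + 3z^2) dz dy dx.

Inner (z from 0 to 2): 6x^2 + 6y^2 + 8.
Middle (y from 0 to 4): 24x^2 + 160.
Outer (x from 0 to 3): 696.

Therefore ∯_{∂V} F · n dS = 696.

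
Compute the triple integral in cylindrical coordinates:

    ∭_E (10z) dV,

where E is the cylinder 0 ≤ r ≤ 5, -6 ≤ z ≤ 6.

In cylindrical coordinates, x = r cos(θ), y = r sin(θ), z = z, and dV = r dr dθ dz.

The integrand becomes 10z, so

    ∭_E (10z) dV = ∫_{0}^{2π} ∫_{0}^{5} ∫_{-6}^{6} (10z) · r dz dr dθ.

Inner (z): 0.
Middle (r from 0 to 5): 0.
Outer (θ): 0.

Therefore the triple integral equals 0.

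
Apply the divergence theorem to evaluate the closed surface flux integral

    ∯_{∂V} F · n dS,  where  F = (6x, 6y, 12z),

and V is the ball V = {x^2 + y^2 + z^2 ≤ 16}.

By the divergence theorem,

    ∯_{∂V} F · n dS = ∭_V (∇ · F) dV.

Compute the divergence:
    ∇ · F = ∂F_x/∂x + ∂F_y/∂y + ∂F_z/∂z = 6 + 6 + 12 = 24.

In spherical coordinates, x = ρ sin(φ) cos(θ), y = ρ sin(φ) sin(θ), z = ρ cos(φ), dV = ρ^2 sin(φ) dρ dφ dθ, with 0 ≤ ρ ≤ 4, 0 ≤ φ ≤ π, 0 ≤ θ ≤ 2π.

The integrand, after substitution and multiplying by the volume element, becomes (24) · ρ^2 sin(φ), so

    ∭_V (∇·F) dV = ∫_0^{2π} ∫_0^{π} ∫_0^{4} (24) · ρ^2 sin(φ) dρ dφ dθ.

Inner (ρ from 0 to 4): 512sin(φ).
Middle (φ from 0 to π): 1024.
Outer (θ from 0 to 2π): 2048π.

Therefore ∯_{∂V} F · n dS = 2048π.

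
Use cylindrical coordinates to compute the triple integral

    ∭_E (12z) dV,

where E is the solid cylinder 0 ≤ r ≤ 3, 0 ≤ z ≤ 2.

In cylindrical coordinates, x = r cos(θ), y = r sin(θ), z = z, and dV = r dr dθ dz.

The integrand becomes 12z, so

    ∭_E (12z) dV = ∫_{0}^{2π} ∫_{0}^{3} ∫_{0}^{2} (12z) · r dz dr dθ.

Inner (z): 24r.
Middle (r from 0 to 3): 108.
Outer (θ): 216π.

Therefore the triple integral equals 216π.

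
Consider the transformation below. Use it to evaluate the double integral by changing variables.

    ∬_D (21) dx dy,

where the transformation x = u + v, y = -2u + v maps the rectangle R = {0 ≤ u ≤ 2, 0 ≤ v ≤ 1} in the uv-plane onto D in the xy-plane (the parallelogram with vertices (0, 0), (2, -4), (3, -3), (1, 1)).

Compute the Jacobian determinant of (x, y) with respect to (u, v):

    ∂(x,y)/∂(u,v) = | 1  1 | = (1)(1) - (1)(-2) = 3.
                   | -2  1 |

Its absolute value is |J| = 3 (the area scaling factor).

Substituting x = u + v, y = -2u + v into the integrand,

    21 → 21,

so the integral becomes

    ∬_R (21) · |J| du dv = ∫_0^2 ∫_0^1 (63) dv du.

Inner (v): 63.
Outer (u): 126.

Therefore ∬_D (21) dx dy = 126.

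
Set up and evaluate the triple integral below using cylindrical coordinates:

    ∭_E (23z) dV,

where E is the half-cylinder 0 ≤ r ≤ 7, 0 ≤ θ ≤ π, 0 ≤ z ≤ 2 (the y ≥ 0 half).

In cylindrical coordinates, x = r cos(θ), y = r sin(θ), z = z, and dV = r dr dθ dz.

The integrand becomes 23z, so

    ∭_E (23z) dV = ∫_{0}^{π} ∫_{0}^{7} ∫_{0}^{2} (23z) · r dz dr dθ.

Inner (z): 46r.
Middle (r from 0 to 7): 1127.
Outer (θ): 1127π.

Therefore the triple integral equals 1127π.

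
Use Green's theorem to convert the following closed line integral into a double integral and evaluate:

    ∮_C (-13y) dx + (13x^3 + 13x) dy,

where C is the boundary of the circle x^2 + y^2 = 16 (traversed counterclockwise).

Green's theorem converts the closed line integral into a double integral over the enclosed region D:

    ∮_C P dx + Q dy = ∬_D (∂Q/∂x - ∂P/∂y) dA.

Here P = -13y, Q = 13x^3 + 13x, so

    ∂Q/∂x = 39x^2 + 13,    ∂P/∂y = -13,
    ∂Q/∂x - ∂P/∂y = 39x^2 + 26.

D is the region x^2 + y^2 ≤ 16. Evaluating the double integral:

In polar coordinates (x = r cos θ, y = r sin θ, dA = r dr dθ) the integrand becomes 39r^2cos(θ)^2 + 26, so

    ∬_D (39x^2 + 26) dA = ∫_0^{2π} ∫_0^{4} (39r^2cos(θ)^2 + 26) · r dr dθ.

Inner (r from 0 to 4): 2496cos(θ)^2 + 208.
Outer (θ from 0 to 2π): 2912π.

Therefore ∮_C P dx + Q dy = 2912π.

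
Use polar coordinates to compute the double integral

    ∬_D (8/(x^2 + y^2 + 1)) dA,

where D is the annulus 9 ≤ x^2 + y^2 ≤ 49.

The region D is 3 ≤ r ≤ 7, 0 ≤ θ ≤ 2π in polar coordinates, where x = r cos(θ), y = r sin(θ), and dA = r dr dθ.

Under the substitution, the integrand becomes 8/(r^2 + 1), so

    ∬_D (8/(x^2 + y^2 + 1)) dA = ∫_{0}^{2π} ∫_{3}^{7} (8/(r^2 + 1)) · r dr dθ.

Inner integral (in r): ∫_{3}^{7} (8/(r^2 + 1)) · r dr = log(625).

Outer integral (in θ): ∫_{0}^{2π} (log(625)) dθ = 8π log(5).

Therefore ∬_D (8/(x^2 + y^2 + 1)) dA = 8π log(5).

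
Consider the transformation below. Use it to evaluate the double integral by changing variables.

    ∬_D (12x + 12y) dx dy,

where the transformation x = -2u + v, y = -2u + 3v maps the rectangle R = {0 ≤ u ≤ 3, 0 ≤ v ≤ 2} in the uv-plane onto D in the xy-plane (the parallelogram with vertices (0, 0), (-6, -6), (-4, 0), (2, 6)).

Compute the Jacobian determinant of (x, y) with respect to (u, v):

    ∂(x,y)/∂(u,v) = | -2  1 | = (-2)(3) - (1)(-2) = -4.
                   | -2  3 |

Its absolute value is |J| = 4 (the area scaling factor).

Substituting x = -2u + v, y = -2u + 3v into the integrand,

    12x + 12y → -48u + 48v,

so the integral becomes

    ∬_R (-48u + 48v) · |J| du dv = ∫_0^3 ∫_0^2 (-192u + 192v) dv du.

Inner (v): 384 - 384u.
Outer (u): -576.

Therefore ∬_D (12x + 12y) dx dy = -576.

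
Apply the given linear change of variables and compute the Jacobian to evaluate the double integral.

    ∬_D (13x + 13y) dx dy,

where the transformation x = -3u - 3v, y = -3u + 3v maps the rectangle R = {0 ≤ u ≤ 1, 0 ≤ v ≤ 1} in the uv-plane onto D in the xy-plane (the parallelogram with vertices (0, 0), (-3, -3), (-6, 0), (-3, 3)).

Compute the Jacobian determinant of (x, y) with respect to (u, v):

    ∂(x,y)/∂(u,v) = | -3  -3 | = (-3)(3) - (-3)(-3) = -18.
                   | -3  3 |

Its absolute value is |J| = 18 (the area scaling factor).

Substituting x = -3u - 3v, y = -3u + 3v into the integrand,

    13x + 13y → -78u,

so the integral becomes

    ∬_R (-78u) · |J| du dv = ∫_0^1 ∫_0^1 (-1404u) dv du.

Inner (v): -1404u.
Outer (u): -702.

Therefore ∬_D (13x + 13y) dx dy = -702.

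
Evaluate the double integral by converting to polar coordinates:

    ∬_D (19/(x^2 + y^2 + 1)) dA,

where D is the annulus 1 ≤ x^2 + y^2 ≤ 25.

The region D is 1 ≤ r ≤ 5, 0 ≤ θ ≤ 2π in polar coordinates, where x = r cos(θ), y = r sin(θ), and dA = r dr dθ.

Under the substitution, the integrand becomes 19/(r^2 + 1), so

    ∬_D (19/(x^2 + y^2 + 1)) dA = ∫_{0}^{2π} ∫_{1}^{5} (19/(r^2 + 1)) · r dr dθ.

Inner integral (in r): ∫_{1}^{5} (19/(r^2 + 1)) · r dr = 19log(13)/2.

Outer integral (in θ): ∫_{0}^{2π} (19log(13)/2) dθ = 19π log(13).

Therefore ∬_D (19/(x^2 + y^2 + 1)) dA = 19π log(13).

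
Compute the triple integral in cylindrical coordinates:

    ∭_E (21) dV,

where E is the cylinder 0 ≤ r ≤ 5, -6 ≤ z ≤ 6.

In cylindrical coordinates, x = r cos(θ), y = r sin(θ), z = z, and dV = r dr dθ dz.

The integrand becomes 21, so

    ∭_E (21) dV = ∫_{0}^{2π} ∫_{0}^{5} ∫_{-6}^{6} (21) · r dz dr dθ.

Inner (z): 252r.
Middle (r from 0 to 5): 3150.
Outer (θ): 6300π.

Therefore the triple integral equals 6300π.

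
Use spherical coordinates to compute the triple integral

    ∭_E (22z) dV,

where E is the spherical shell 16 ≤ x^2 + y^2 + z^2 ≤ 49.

In spherical coordinates, x = ρ sin(φ) cos(θ), y = ρ sin(φ) sin(θ), z = ρ cos(φ), and dV = ρ^2 sin(φ) dρ dφ dθ.

The integrand becomes 22ρ cos(φ), so

    ∭_E (22z) dV = ∫_{0}^{2π} ∫_{0}^{π} ∫_{4}^{7} (22ρ cos(φ)) · ρ^2 sin(φ) dρ dφ dθ.

Inner (ρ): 23595sin(2φ)/4.
Middle (φ): 0.
Outer (θ): 0.

Therefore the triple integral equals 0.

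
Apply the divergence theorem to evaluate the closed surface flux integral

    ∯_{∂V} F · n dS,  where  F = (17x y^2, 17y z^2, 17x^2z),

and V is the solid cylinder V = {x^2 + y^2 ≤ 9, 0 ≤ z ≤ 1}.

By the divergence theorem,

    ∯_{∂V} F · n dS = ∭_V (∇ · F) dV.

Compute the divergence:
    ∇ · F = ∂F_x/∂x + ∂F_y/∂y + ∂F_z/∂z = 17y^2 + 17z^2 + 17x^2 = 17x^2 + 17y^2 + 17z^2.

In cylindrical coordinates, x = r cos(θ), y = r sin(θ), z = z, dV = r dr dθ dz, with 0 ≤ r ≤ 3, 0 ≤ θ ≤ 2π, 0 ≤ z ≤ 1.

The integrand, after substitution and multiplying by the volume element, becomes (17r^2 + 17z^2) · r, so

    ∭_V (∇·F) dV = ∫_0^{2π} ∫_0^{3} ∫_0^{1} (17r^2 + 17z^2) · r dz dr dθ.

Inner (z from 0 to 1): 17r (r^2 + 1/3).
Middle (r from 0 to 3): 1479/4.
Outer (θ from 0 to 2π): 1479π/2.

Therefore ∯_{∂V} F · n dS = 1479π/2.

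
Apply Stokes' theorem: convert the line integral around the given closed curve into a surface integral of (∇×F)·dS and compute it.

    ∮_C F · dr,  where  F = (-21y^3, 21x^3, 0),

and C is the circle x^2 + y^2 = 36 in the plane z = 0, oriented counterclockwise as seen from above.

Let S be the flat disk x^2 + y^2 ≤ 36 in the plane z = 0, with upward unit normal n̂ = ẑ. By Stokes' theorem,

    ∮_C F · dr = ∬_S (∇ × F) · n̂ dS = ∬_D (curl F)_z dA,

where D is the disk x^2 + y^2 ≤ 36.

Compute the curl of F = (-21y^3, 21x^3, 0):
    (∇ × F)_x = ∂F_z/∂y - ∂F_y/∂z = 0,
    (∇ × F)_y = ∂F_x/∂z - ∂F_z/∂x = 0,
    (∇ × F)_z = ∂F_y/∂x - ∂F_x/∂y = 63x^2 + 63y^2.

On z = 0, (curl F)_z = 63x^2 + 63y^2.

Convert to polar (x = r cos θ, y = r sin θ, dA = r dr dθ); the integrand becomes 63r^2, so

    ∬_D (curl F)_z dA = ∫_0^{2π} ∫_0^{6} (63r^2) · r dr dθ.

Inner (r from 0 to 6): 20412.
Outer (θ from 0 to 2π): 40824π.

Therefore ∮_C F · dr = 40824π.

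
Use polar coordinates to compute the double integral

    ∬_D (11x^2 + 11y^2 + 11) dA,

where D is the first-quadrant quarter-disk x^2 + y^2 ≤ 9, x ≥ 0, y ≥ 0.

The region D is 0 ≤ r ≤ 3, 0 ≤ θ ≤ π/2 in polar coordinates, where x = r cos(θ), y = r sin(θ), and dA = r dr dθ.

Under the substitution, the integrand becomes 11r^2 + 11, so

    ∬_D (11x^2 + 11y^2 + 11) dA = ∫_{0}^{π/2} ∫_{0}^{3} (11r^2 + 11) · r dr dθ.

Inner integral (in r): ∫_{0}^{3} (11r^2 + 11) · r dr = 1089/4.

Outer integral (in θ): ∫_{0}^{π/2} (1089/4) dθ = 1089π/8.

Therefore ∬_D (11x^2 + 11y^2 + 11) dA = 1089π/8.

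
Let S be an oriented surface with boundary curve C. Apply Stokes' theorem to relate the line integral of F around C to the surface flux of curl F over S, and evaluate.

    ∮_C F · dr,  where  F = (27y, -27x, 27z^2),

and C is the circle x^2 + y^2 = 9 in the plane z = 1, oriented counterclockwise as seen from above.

Let S be the flat disk x^2 + y^2 ≤ 9 in the plane z = 1, with upward unit normal n̂ = ẑ. By Stokes' theorem,

    ∮_C F · dr = ∬_S (∇ × F) · n̂ dS = ∬_D (curl F)_z dA,

where D is the disk x^2 + y^2 ≤ 9.

Compute the curl of F = (27y, -27x, 27z^2):
    (∇ × F)_x = ∂F_z/∂y - ∂F_y/∂z = 0,
    (∇ × F)_y = ∂F_x/∂z - ∂F_z/∂x = 0,
    (∇ × F)_z = ∂F_y/∂x - ∂F_x/∂y = -54.

On z = 1, (curl F)_z = -54.

Convert to polar (x = r cos θ, y = r sin θ, dA = r dr dθ); the integrand becomes -54, so

    ∬_D (curl F)_z dA = ∫_0^{2π} ∫_0^{3} (-54) · r dr dθ.

Inner (r from 0 to 3): -243.
Outer (θ from 0 to 2π): -486π.

Therefore ∮_C F · dr = -486π.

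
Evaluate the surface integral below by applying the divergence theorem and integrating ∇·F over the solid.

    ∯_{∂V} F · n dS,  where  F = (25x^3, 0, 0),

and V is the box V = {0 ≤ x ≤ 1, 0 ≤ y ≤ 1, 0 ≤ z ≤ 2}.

By the divergence theorem,

    ∯_{∂V} F · n dS = ∭_V (∇ · F) dV.

Compute the divergence:
    ∇ · F = ∂F_x/∂x + ∂F_y/∂y + ∂F_z/∂z = 75x^2 + 0 + 0 = 75x^2.

V is a rectangular box, so dV = dx dy dz with 0 ≤ x ≤ 1, 0 ≤ y ≤ 1, 0 ≤ z ≤ 2.

Integrate (75x^2) over V as an iterated integral:

    ∭_V (∇·F) dV = ∫_0^{1} ∫_0^{1} ∫_0^{2} (75x^2) dz dy dx.

Inner (z from 0 to 2): 150x^2.
Middle (y from 0 to 1): 150x^2.
Outer (x from 0 to 1): 50.

Therefore ∯_{∂V} F · n dS = 50.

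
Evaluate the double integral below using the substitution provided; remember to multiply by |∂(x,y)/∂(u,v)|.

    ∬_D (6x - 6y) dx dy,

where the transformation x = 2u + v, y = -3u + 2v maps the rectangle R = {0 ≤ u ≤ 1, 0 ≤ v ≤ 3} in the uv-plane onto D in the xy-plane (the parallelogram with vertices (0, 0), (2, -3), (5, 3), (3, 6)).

Compute the Jacobian determinant of (x, y) with respect to (u, v):

    ∂(x,y)/∂(u,v) = | 2  1 | = (2)(2) - (1)(-3) = 7.
                   | -3  2 |

Its absolute value is |J| = 7 (the area scaling factor).

Substituting x = 2u + v, y = -3u + 2v into the integrand,

    6x - 6y → 30u - 6v,

so the integral becomes

    ∬_R (30u - 6v) · |J| du dv = ∫_0^1 ∫_0^3 (210u - 42v) dv du.

Inner (v): 630u - 189.
Outer (u): 126.

Therefore ∬_D (6x - 6y) dx dy = 126.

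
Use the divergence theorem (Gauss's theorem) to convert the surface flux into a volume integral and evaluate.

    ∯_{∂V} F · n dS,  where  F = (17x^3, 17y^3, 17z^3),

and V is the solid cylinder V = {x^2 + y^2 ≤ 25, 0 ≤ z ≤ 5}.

By the divergence theorem,

    ∯_{∂V} F · n dS = ∭_V (∇ · F) dV.

Compute the divergence:
    ∇ · F = ∂F_x/∂x + ∂F_y/∂y + ∂F_z/∂z = 51x^2 + 51y^2 + 51z^2.

In cylindrical coordinates, x = r cos(θ), y = r sin(θ), z = z, dV = r dr dθ dz, with 0 ≤ r ≤ 5, 0 ≤ θ ≤ 2π, 0 ≤ z ≤ 5.

The integrand, after substitution and multiplying by the volume element, becomes (51r^2 + 51z^2) · r, so

    ∭_V (∇·F) dV = ∫_0^{2π} ∫_0^{5} ∫_0^{5} (51r^2 + 51z^2) · r dz dr dθ.

Inner (z from 0 to 5): 255r^3 + 2125r.
Middle (r from 0 to 5): 265625/4.
Outer (θ from 0 to 2π): 265625π/2.

Therefore ∯_{∂V} F · n dS = 265625π/2.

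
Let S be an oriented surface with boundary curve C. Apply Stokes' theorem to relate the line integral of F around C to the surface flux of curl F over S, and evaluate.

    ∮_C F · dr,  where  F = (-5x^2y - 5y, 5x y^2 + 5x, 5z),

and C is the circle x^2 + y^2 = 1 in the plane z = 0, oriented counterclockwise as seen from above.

Let S be the flat disk x^2 + y^2 ≤ 1 in the plane z = 0, with upward unit normal n̂ = ẑ. By Stokes' theorem,

    ∮_C F · dr = ∬_S (∇ × F) · n̂ dS = ∬_D (curl F)_z dA,

where D is the disk x^2 + y^2 ≤ 1.

Compute the curl of F = (-5x^2y - 5y, 5x y^2 + 5x, 5z):
    (∇ × F)_x = ∂F_z/∂y - ∂F_y/∂z = 0,
    (∇ × F)_y = ∂F_x/∂z - ∂F_z/∂x = 0,
    (∇ × F)_z = ∂F_y/∂x - ∂F_x/∂y = 5x^2 + 5y^2 + 10.

On z = 0, (curl F)_z = 5x^2 + 5y^2 + 10.

Convert to polar (x = r cos θ, y = r sin θ, dA = r dr dθ); the integrand becomes 5r^2 + 10, so

    ∬_D (curl F)_z dA = ∫_0^{2π} ∫_0^{1} (5r^2 + 10) · r dr dθ.

Inner (r from 0 to 1): 25/4.
Outer (θ from 0 to 2π): 25π/2.

Therefore ∮_C F · dr = 25π/2.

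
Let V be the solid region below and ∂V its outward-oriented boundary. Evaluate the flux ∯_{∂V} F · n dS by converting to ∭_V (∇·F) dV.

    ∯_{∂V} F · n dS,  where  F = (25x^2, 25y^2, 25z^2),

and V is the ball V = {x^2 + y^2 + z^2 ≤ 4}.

By the divergence theorem,

    ∯_{∂V} F · n dS = ∭_V (∇ · F) dV.

Compute the divergence:
    ∇ · F = ∂F_x/∂x + ∂F_y/∂y + ∂F_z/∂z = 50x + 50y + 50z.

In spherical coordinates, x = ρ sin(φ) cos(θ), y = ρ sin(φ) sin(θ), z = ρ cos(φ), dV = ρ^2 sin(φ) dρ dφ dθ, with 0 ≤ ρ ≤ 2, 0 ≤ φ ≤ π, 0 ≤ θ ≤ 2π.

The integrand, after substitution and multiplying by the volume element, becomes (50ρ (sqrt(2)sin(φ)sin(θ + π/4) + cos(φ))) · ρ^2 sin(φ), so

    ∭_V (∇·F) dV = ∫_0^{2π} ∫_0^{π} ∫_0^{2} (50ρ (sqrt(2)sin(φ)sin(θ + π/4) + cos(φ))) · ρ^2 sin(φ) dρ dφ dθ.

Inner (ρ from 0 to 2): 200(sqrt(2)sin(φ)sin(θ + π/4) + cos(φ))sin(φ).
Middle (φ from 0 to π): 100sqrt(2)π sin(θ + π/4).
Outer (θ from 0 to 2π): 0.

Therefore ∯_{∂V} F · n dS = 0.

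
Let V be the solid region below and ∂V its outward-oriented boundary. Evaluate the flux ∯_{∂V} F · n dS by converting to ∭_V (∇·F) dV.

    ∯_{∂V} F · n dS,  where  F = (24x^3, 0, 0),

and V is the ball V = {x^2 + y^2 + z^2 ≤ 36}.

By the divergence theorem,

    ∯_{∂V} F · n dS = ∭_V (∇ · F) dV.

Compute the divergence:
    ∇ · F = ∂F_x/∂x + ∂F_y/∂y + ∂F_z/∂z = 72x^2 + 0 + 0 = 72x^2.

In spherical coordinates, x = ρ sin(φ) cos(θ), y = ρ sin(φ) sin(θ), z = ρ cos(φ), dV = ρ^2 sin(φ) dρ dφ dθ, with 0 ≤ ρ ≤ 6, 0 ≤ φ ≤ π, 0 ≤ θ ≤ 2π.

The integrand, after substitution and multiplying by the volume element, becomes (72ρ^2sin(φ)^2cos(θ)^2) · ρ^2 sin(φ), so

    ∭_V (∇·F) dV = ∫_0^{2π} ∫_0^{π} ∫_0^{6} (72ρ^2sin(φ)^2cos(θ)^2) · ρ^2 sin(φ) dρ dφ dθ.

Inner (ρ from 0 to 6): 559872sin(φ)^3cos(θ)^2/5.
Middle (φ from 0 to π): 746496cos(θ)^2/5.
Outer (θ from 0 to 2π): 746496π/5.

Therefore ∯_{∂V} F · n dS = 746496π/5.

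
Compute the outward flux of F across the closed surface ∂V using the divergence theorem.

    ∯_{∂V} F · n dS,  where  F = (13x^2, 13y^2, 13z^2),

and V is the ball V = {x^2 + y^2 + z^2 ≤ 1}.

By the divergence theorem,

    ∯_{∂V} F · n dS = ∭_V (∇ · F) dV.

Compute the divergence:
    ∇ · F = ∂F_x/∂x + ∂F_y/∂y + ∂F_z/∂z = 26x + 26y + 26z.

In spherical coordinates, x = ρ sin(φ) cos(θ), y = ρ sin(φ) sin(θ), z = ρ cos(φ), dV = ρ^2 sin(φ) dρ dφ dθ, with 0 ≤ ρ ≤ 1, 0 ≤ φ ≤ π, 0 ≤ θ ≤ 2π.

The integrand, after substitution and multiplying by the volume element, becomes (26ρ (sqrt(2)sin(φ)sin(θ + π/4) + cos(φ))) · ρ^2 sin(φ), so

    ∭_V (∇·F) dV = ∫_0^{2π} ∫_0^{π} ∫_0^{1} (26ρ (sqrt(2)sin(φ)sin(θ + π/4) + cos(φ))) · ρ^2 sin(φ) dρ dφ dθ.

Inner (ρ from 0 to 1): 13(sqrt(2)sin(φ)sin(θ + π/4) + cos(φ))sin(φ)/2.
Middle (φ from 0 to π): 13sqrt(2)π sin(θ + π/4)/4.
Outer (θ from 0 to 2π): 0.

Therefore ∯_{∂V} F · n dS = 0.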